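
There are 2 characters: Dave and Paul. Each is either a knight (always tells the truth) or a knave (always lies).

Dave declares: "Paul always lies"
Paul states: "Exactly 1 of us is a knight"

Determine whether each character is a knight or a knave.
Dave is a knave.
Paul is a knight.

Verification:
- Dave (knave) says "Paul always lies" - this is FALSE (a lie) because Paul is a knight.
- Paul (knight) says "Exactly 1 of us is a knight" - this is TRUE because there are 1 knights.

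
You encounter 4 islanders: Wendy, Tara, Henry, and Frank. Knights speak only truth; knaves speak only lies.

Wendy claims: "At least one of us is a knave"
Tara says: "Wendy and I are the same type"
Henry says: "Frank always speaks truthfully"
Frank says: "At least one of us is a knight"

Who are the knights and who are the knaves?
Wendy is a knight.
Tara is a knave.
Henry is a knight.
Frank is a knight.

Verification:
- Wendy (knight) says "At least one of us is a knave" - this is TRUE because Tara is a knave.
- Tara (knave) says "Wendy and I are the same type" - this is FALSE (a lie) because Tara is a knave and Wendy is a knight.
- Henry (knight) says "Frank always speaks truthfully" - this is TRUE because Frank is a knight.
- Frank (knight) says "At least one of us is a knight" - this is TRUE because Wendy, Henry, and Frank are knights.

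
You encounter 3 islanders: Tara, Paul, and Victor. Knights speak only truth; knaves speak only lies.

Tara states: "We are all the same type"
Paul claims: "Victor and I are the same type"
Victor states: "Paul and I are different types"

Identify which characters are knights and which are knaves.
Tara is a knave.
Paul is a knave.
Victor is a knight.

Verification:
- Tara (knave) says "We are all the same type" - this is FALSE (a lie) because Victor is a knight and Tara and Paul are knaves.
- Paul (knave) says "Victor and I are the same type" - this is FALSE (a lie) because Paul is a knave and Victor is a knight.
- Victor (knight) says "Paul and I are different types" - this is TRUE because Victor is a knight and Paul is a knave.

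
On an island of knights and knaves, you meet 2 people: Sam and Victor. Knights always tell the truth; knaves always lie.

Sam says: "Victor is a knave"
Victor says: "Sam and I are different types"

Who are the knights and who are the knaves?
Sam is a knave.
Victor is a knight.

Verification:
- Sam (knave) says "Victor is a knave" - this is FALSE (a lie) because Victor is a knight.
- Victor (knight) says "Sam and I are different types" - this is TRUE because Victor is a knight and Sam is a knave.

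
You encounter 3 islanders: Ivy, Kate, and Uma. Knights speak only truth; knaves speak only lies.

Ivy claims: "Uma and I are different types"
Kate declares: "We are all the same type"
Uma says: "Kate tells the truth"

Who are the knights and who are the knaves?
Ivy is a knight.
Kate is a knave.
Uma is a knave.

Verification:
- Ivy (knight) says "Uma and I are different types" - this is TRUE because Ivy is a knight and Uma is a knave.
- Kate (knave) says "We are all the same type" - this is FALSE (a lie) because Ivy is a knight and Kate and Uma are knaves.
- Uma (knave) says "Kate tells the truth" - this is FALSE (a lie) because Kate is a knave.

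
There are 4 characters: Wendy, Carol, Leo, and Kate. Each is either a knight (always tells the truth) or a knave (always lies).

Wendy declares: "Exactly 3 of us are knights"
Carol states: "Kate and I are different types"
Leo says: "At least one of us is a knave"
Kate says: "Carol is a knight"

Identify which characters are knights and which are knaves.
Wendy is a knave.
Carol is a knave.
Leo is a knight.
Kate is a knave.

Verification:
- Wendy (knave) says "Exactly 3 of us are knights" - this is FALSE (a lie) because there are 1 knights.
- Carol (knave) says "Kate and I are different types" - this is FALSE (a lie) because Carol is a knave and Kate is a knave.
- Leo (knight) says "At least one of us is a knave" - this is TRUE because Wendy, Carol, and Kate are knaves.
- Kate (knave) says "Carol is a knight" - this is FALSE (a lie) because Carol is a knave.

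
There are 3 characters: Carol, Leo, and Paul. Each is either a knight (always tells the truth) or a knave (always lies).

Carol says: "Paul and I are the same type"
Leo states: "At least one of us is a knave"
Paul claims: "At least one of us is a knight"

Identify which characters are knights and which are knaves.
Carol is a knave.
Leo is a knight.
Paul is a knight.

Verification:
- Carol (knave) says "Paul and I are the same type" - this is FALSE (a lie) because Carol is a knave and Paul is a knight.
- Leo (knight) says "At least one of us is a knave" - this is TRUE because Carol is a knave.
- Paul (knight) says "At least one of us is a knight" - this is TRUE because Leo and Paul are knights.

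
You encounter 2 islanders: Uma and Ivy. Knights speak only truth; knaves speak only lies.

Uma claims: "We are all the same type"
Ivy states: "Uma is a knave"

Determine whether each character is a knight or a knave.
Uma is a knave.
Ivy is a knight.

Verification:
- Uma (knave) says "We are all the same type" - this is FALSE (a lie) because Ivy is a knight and Uma is a knave.
- Ivy (knight) says "Uma is a knave" - this is TRUE because Uma is a knave.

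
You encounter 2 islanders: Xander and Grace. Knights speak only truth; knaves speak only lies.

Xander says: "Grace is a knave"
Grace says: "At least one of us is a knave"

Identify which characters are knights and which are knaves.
Xander is a knave.
Grace is a knight.

Verification:
- Xander (knave) says "Grace is a knave" - this is FALSE (a lie) because Grace is a knight.
- Grace (knight) says "At least one of us is a knave" - this is TRUE because Xander is a knave.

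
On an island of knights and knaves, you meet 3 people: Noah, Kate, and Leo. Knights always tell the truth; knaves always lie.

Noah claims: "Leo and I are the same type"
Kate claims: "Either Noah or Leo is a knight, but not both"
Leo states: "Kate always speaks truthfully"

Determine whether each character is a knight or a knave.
Noah is a knave.
Kate is a knight.
Leo is a knight.

Verification:
- Noah (knave) says "Leo and I are the same type" - this is FALSE (a lie) because Noah is a knave and Leo is a knight.
- Kate (knight) says "Either Noah or Leo is a knight, but not both" - this is TRUE because Noah is a knave and Leo is a knight.
- Leo (knight) says "Kate always speaks truthfully" - this is TRUE because Kate is a knight.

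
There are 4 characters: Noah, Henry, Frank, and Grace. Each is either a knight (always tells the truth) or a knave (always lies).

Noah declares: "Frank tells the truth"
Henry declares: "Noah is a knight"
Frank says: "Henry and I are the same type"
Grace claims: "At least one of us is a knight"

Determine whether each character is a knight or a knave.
Noah is a knight.
Henry is a knight.
Frank is a knight.
Grace is a knight.

Verification:
- Noah (knight) says "Frank tells the truth" - this is TRUE because Frank is a knight.
- Henry (knight) says "Noah is a knight" - this is TRUE because Noah is a knight.
- Frank (knight) says "Henry and I are the same type" - this is TRUE because Frank is a knight and Henry is a knight.
- Grace (knight) says "At least one of us is a knight" - this is TRUE because Noah, Henry, Frank, and Grace are knights.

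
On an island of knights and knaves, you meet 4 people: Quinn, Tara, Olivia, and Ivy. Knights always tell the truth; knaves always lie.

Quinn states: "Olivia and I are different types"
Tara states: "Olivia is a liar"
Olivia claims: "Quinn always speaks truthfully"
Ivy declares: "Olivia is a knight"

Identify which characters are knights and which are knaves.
Quinn is a knave.
Tara is a knight.
Olivia is a knave.
Ivy is a knave.

Verification:
- Quinn (knave) says "Olivia and I are different types" - this is FALSE (a lie) because Quinn is a knave and Olivia is a knave.
- Tara (knight) says "Olivia is a liar" - this is TRUE because Olivia is a knave.
- Olivia (knave) says "Quinn always speaks truthfully" - this is FALSE (a lie) because Quinn is a knave.
- Ivy (knave) says "Olivia is a knight" - this is FALSE (a lie) because Olivia is a knave.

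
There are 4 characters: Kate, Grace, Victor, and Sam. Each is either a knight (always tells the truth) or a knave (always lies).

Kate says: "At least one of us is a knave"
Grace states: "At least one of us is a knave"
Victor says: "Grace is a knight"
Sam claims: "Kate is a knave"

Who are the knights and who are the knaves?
Kate is a knight.
Grace is a knight.
Victor is a knight.
Sam is a knave.

Verification:
- Kate (knight) says "At least one of us is a knave" - this is TRUE because Sam is a knave.
- Grace (knight) says "At least one of us is a knave" - this is TRUE because Sam is a knave.
- Victor (knight) says "Grace is a knight" - this is TRUE because Grace is a knight.
- Sam (knave) says "Kate is a knave" - this is FALSE (a lie) because Kate is a knight.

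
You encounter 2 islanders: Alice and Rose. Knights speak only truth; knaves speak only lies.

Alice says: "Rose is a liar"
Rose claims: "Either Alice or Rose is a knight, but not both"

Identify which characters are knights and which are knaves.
Alice is a knave.
Rose is a knight.

Verification:
- Alice (knave) says "Rose is a liar" - this is FALSE (a lie) because Rose is a knight.
- Rose (knight) says "Either Alice or Rose is a knight, but not both" - this is TRUE because Alice is a knave and Rose is a knight.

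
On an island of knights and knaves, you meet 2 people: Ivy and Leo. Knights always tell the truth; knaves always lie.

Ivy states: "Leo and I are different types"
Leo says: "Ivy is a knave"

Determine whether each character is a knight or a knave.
Ivy is a knight.
Leo is a knave.

Verification:
- Ivy (knight) says "Leo and I are different types" - this is TRUE because Ivy is a knight and Leo is a knave.
- Leo (knave) says "Ivy is a knave" - this is FALSE (a lie) because Ivy is a knight.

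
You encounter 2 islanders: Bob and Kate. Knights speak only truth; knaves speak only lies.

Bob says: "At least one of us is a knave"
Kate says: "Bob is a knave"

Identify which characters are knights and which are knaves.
Bob is a knight.
Kate is a knave.

Verification:
- Bob (knight) says "At least one of us is a knave" - this is TRUE because Kate is a knave.
- Kate (knave) says "Bob is a knave" - this is FALSE (a lie) because Bob is a knight.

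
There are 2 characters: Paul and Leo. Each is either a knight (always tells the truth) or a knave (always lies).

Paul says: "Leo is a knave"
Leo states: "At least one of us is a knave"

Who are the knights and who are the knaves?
Paul is a knave.
Leo is a knight.

Verification:
- Paul (knave) says "Leo is a knave" - this is FALSE (a lie) because Leo is a knight.
- Leo (knight) says "At least one of us is a knave" - this is TRUE because Paul is a knave.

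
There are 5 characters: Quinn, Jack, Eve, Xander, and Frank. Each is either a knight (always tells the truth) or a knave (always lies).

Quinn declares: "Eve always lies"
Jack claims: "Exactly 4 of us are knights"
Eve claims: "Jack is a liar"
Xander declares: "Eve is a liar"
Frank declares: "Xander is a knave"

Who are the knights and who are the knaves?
Quinn is a knave.
Jack is a knave.
Eve is a knight.
Xander is a knave.
Frank is a knight.

Verification:
- Quinn (knave) says "Eve always lies" - this is FALSE (a lie) because Eve is a knight.
- Jack (knave) says "Exactly 4 of us are knights" - this is FALSE (a lie) because there are 2 knights.
- Eve (knight) says "Jack is a liar" - this is TRUE because Jack is a knave.
- Xander (knave) says "Eve is a liar" - this is FALSE (a lie) because Eve is a knight.
- Frank (knight) says "Xander is a knave" - this is TRUE because Xander is a knave.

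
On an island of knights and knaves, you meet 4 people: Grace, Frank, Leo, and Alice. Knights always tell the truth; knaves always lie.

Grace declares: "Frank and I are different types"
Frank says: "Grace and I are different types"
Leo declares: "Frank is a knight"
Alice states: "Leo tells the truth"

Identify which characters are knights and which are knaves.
Grace is a knave.
Frank is a knave.
Leo is a knave.
Alice is a knave.

Verification:
- Grace (knave) says "Frank and I are different types" - this is FALSE (a lie) because Grace is a knave and Frank is a knave.
- Frank (knave) says "Grace and I are different types" - this is FALSE (a lie) because Frank is a knave and Grace is a knave.
- Leo (knave) says "Frank is a knight" - this is FALSE (a lie) because Frank is a knave.
- Alice (knave) says "Leo tells the truth" - this is FALSE (a lie) because Leo is a knave.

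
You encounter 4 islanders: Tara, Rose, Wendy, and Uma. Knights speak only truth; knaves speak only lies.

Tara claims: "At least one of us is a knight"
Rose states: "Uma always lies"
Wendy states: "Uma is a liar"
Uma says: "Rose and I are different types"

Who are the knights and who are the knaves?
Tara is a knight.
Rose is a knave.
Wendy is a knave.
Uma is a knight.

Verification:
- Tara (knight) says "At least one of us is a knight" - this is TRUE because Tara and Uma are knights.
- Rose (knave) says "Uma always lies" - this is FALSE (a lie) because Uma is a knight.
- Wendy (knave) says "Uma is a liar" - this is FALSE (a lie) because Uma is a knight.
- Uma (knight) says "Rose and I are different types" - this is TRUE because Uma is a knight and Rose is a knave.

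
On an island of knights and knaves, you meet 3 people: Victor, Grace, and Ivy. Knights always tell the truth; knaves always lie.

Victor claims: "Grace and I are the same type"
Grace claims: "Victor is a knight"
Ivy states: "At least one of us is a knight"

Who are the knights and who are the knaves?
Victor is a knight.
Grace is a knight.
Ivy is a knight.

Verification:
- Victor (knight) says "Grace and I are the same type" - this is TRUE because Victor is a knight and Grace is a knight.
- Grace (knight) says "Victor is a knight" - this is TRUE because Victor is a knight.
- Ivy (knight) says "At least one of us is a knight" - this is TRUE because Victor, Grace, and Ivy are knights.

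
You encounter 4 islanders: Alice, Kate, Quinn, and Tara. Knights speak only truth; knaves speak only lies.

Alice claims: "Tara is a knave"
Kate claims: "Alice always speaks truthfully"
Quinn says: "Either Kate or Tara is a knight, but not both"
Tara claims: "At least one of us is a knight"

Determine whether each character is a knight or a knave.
Alice is a knave.
Kate is a knave.
Quinn is a knight.
Tara is a knight.

Verification:
- Alice (knave) says "Tara is a knave" - this is FALSE (a lie) because Tara is a knight.
- Kate (knave) says "Alice always speaks truthfully" - this is FALSE (a lie) because Alice is a knave.
- Quinn (knight) says "Either Kate or Tara is a knight, but not both" - this is TRUE because Kate is a knave and Tara is a knight.
- Tara (knight) says "At least one of us is a knight" - this is TRUE because Quinn and Tara are knights.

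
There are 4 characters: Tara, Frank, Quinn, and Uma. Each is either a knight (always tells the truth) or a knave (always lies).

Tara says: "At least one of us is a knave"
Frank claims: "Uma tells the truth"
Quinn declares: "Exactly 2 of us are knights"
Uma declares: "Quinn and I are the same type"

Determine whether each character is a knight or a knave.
Tara is a knight.
Frank is a knave.
Quinn is a knight.
Uma is a knave.

Verification:
- Tara (knight) says "At least one of us is a knave" - this is TRUE because Frank and Uma are knaves.
- Frank (knave) says "Uma tells the truth" - this is FALSE (a lie) because Uma is a knave.
- Quinn (knight) says "Exactly 2 of us are knights" - this is TRUE because there are 2 knights.
- Uma (knave) says "Quinn and I are the same type" - this is FALSE (a lie) because Uma is a knave and Quinn is a knight.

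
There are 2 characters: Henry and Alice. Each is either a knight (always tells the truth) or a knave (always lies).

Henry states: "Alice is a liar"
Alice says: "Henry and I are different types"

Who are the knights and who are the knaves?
Henry is a knave.
Alice is a knight.

Verification:
- Henry (knave) says "Alice is a liar" - this is FALSE (a lie) because Alice is a knight.
- Alice (knight) says "Henry and I are different types" - this is TRUE because Alice is a knight and Henry is a knave.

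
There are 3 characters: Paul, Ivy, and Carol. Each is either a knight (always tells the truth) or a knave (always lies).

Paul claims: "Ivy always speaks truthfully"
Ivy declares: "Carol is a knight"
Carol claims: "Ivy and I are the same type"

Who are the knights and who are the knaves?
Paul is a knight.
Ivy is a knight.
Carol is a knight.

Verification:
- Paul (knight) says "Ivy always speaks truthfully" - this is TRUE because Ivy is a knight.
- Ivy (knight) says "Carol is a knight" - this is TRUE because Carol is a knight.
- Carol (knight) says "Ivy and I are the same type" - this is TRUE because Carol is a knight and Ivy is a knight.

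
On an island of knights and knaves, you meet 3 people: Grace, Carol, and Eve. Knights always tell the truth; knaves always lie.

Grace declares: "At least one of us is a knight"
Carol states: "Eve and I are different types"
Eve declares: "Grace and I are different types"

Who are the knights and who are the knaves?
Grace is a knave.
Carol is a knave.
Eve is a knave.

Verification:
- Grace (knave) says "At least one of us is a knight" - this is FALSE (a lie) because no one is a knight.
- Carol (knave) says "Eve and I are different types" - this is FALSE (a lie) because Carol is a knave and Eve is a knave.
- Eve (knave) says "Grace and I are different types" - this is FALSE (a lie) because Eve is a knave and Grace is a knave.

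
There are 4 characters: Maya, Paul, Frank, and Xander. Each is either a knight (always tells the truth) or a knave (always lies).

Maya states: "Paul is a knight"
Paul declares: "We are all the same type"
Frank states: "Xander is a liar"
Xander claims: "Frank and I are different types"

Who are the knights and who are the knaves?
Maya is a knave.
Paul is a knave.
Frank is a knave.
Xander is a knight.

Verification:
- Maya (knave) says "Paul is a knight" - this is FALSE (a lie) because Paul is a knave.
- Paul (knave) says "We are all the same type" - this is FALSE (a lie) because Xander is a knight and Maya, Paul, and Frank are knaves.
- Frank (knave) says "Xander is a liar" - this is FALSE (a lie) because Xander is a knight.
- Xander (knight) says "Frank and I are different types" - this is TRUE because Xander is a knight and Frank is a knave.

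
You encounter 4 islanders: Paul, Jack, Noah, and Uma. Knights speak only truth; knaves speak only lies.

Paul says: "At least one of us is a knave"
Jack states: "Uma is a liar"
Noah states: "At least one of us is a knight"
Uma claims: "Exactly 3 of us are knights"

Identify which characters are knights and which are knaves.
Paul is a knight.
Jack is a knave.
Noah is a knight.
Uma is a knight.

Verification:
- Paul (knight) says "At least one of us is a knave" - this is TRUE because Jack is a knave.
- Jack (knave) says "Uma is a liar" - this is FALSE (a lie) because Uma is a knight.
- Noah (knight) says "At least one of us is a knight" - this is TRUE because Paul, Noah, and Uma are knights.
- Uma (knight) says "Exactly 3 of us are knights" - this is TRUE because there are 3 knights.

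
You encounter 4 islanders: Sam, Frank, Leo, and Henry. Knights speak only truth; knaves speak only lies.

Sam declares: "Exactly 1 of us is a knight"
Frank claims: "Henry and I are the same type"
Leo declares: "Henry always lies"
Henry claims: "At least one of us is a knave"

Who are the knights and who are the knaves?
Sam is a knave.
Frank is a knight.
Leo is a knave.
Henry is a knight.

Verification:
- Sam (knave) says "Exactly 1 of us is a knight" - this is FALSE (a lie) because there are 2 knights.
- Frank (knight) says "Henry and I are the same type" - this is TRUE because Frank is a knight and Henry is a knight.
- Leo (knave) says "Henry always lies" - this is FALSE (a lie) because Henry is a knight.
- Henry (knight) says "At least one of us is a knave" - this is TRUE because Sam and Leo are knaves.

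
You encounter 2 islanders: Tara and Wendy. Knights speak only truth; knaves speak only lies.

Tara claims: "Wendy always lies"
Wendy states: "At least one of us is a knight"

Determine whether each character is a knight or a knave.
Tara is a knave.
Wendy is a knight.

Verification:
- Tara (knave) says "Wendy always lies" - this is FALSE (a lie) because Wendy is a knight.
- Wendy (knight) says "At least one of us is a knight" - this is TRUE because Wendy is a knight.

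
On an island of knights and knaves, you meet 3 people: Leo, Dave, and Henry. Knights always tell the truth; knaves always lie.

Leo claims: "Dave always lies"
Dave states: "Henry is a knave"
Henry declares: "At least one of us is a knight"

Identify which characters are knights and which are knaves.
Leo is a knight.
Dave is a knave.
Henry is a knight.

Verification:
- Leo (knight) says "Dave always lies" - this is TRUE because Dave is a knave.
- Dave (knave) says "Henry is a knave" - this is FALSE (a lie) because Henry is a knight.
- Henry (knight) says "At least one of us is a knight" - this is TRUE because Leo and Henry are knights.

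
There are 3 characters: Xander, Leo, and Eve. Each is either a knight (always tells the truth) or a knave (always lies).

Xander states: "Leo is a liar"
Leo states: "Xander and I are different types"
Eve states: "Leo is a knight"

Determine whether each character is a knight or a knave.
Xander is a knave.
Leo is a knight.
Eve is a knight.

Verification:
- Xander (knave) says "Leo is a liar" - this is FALSE (a lie) because Leo is a knight.
- Leo (knight) says "Xander and I are different types" - this is TRUE because Leo is a knight and Xander is a knave.
- Eve (knight) says "Leo is a knight" - this is TRUE because Leo is a knight.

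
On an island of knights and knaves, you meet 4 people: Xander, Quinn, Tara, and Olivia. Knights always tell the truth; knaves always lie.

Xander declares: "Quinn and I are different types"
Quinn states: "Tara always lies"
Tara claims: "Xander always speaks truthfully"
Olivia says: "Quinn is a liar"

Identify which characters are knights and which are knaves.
Xander is a knight.
Quinn is a knave.
Tara is a knight.
Olivia is a knight.

Verification:
- Xander (knight) says "Quinn and I are different types" - this is TRUE because Xander is a knight and Quinn is a knave.
- Quinn (knave) says "Tara always lies" - this is FALSE (a lie) because Tara is a knight.
- Tara (knight) says "Xander always speaks truthfully" - this is TRUE because Xander is a knight.
- Olivia (knight) says "Quinn is a liar" - this is TRUE because Quinn is a knave.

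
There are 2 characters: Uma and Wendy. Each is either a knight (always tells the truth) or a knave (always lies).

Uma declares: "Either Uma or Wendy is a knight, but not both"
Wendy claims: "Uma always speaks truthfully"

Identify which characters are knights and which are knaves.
Uma is a knave.
Wendy is a knave.

Verification:
- Uma (knave) says "Either Uma or Wendy is a knight, but not both" - this is FALSE (a lie) because Uma is a knave and Wendy is a knave.
- Wendy (knave) says "Uma always speaks truthfully" - this is FALSE (a lie) because Uma is a knave.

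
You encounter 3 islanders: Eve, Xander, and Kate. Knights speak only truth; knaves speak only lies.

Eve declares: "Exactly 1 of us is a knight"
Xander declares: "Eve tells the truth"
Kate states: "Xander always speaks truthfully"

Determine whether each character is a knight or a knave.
Eve is a knave.
Xander is a knave.
Kate is a knave.

Verification:
- Eve (knave) says "Exactly 1 of us is a knight" - this is FALSE (a lie) because there are 0 knights.
- Xander (knave) says "Eve tells the truth" - this is FALSE (a lie) because Eve is a knave.
- Kate (knave) says "Xander always speaks truthfully" - this is FALSE (a lie) because Xander is a knave.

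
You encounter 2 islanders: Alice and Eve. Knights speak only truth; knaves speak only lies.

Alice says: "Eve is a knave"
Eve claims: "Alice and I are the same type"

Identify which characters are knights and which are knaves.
Alice is a knight.
Eve is a knave.

Verification:
- Alice (knight) says "Eve is a knave" - this is TRUE because Eve is a knave.
- Eve (knave) says "Alice and I are the same type" - this is FALSE (a lie) because Eve is a knave and Alice is a knight.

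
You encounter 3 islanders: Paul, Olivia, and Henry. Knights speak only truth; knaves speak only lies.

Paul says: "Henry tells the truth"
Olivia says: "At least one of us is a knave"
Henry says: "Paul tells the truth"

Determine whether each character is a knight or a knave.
Paul is a knave.
Olivia is a knight.
Henry is a knave.

Verification:
- Paul (knave) says "Henry tells the truth" - this is FALSE (a lie) because Henry is a knave.
- Olivia (knight) says "At least one of us is a knave" - this is TRUE because Paul and Henry are knaves.
- Henry (knave) says "Paul tells the truth" - this is FALSE (a lie) because Paul is a knave.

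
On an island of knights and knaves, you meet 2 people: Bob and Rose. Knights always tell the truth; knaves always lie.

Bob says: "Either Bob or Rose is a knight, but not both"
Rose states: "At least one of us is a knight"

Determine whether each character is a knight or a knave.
Bob is a knave.
Rose is a knave.

Verification:
- Bob (knave) says "Either Bob or Rose is a knight, but not both" - this is FALSE (a lie) because Bob is a knave and Rose is a knave.
- Rose (knave) says "At least one of us is a knight" - this is FALSE (a lie) because no one is a knight.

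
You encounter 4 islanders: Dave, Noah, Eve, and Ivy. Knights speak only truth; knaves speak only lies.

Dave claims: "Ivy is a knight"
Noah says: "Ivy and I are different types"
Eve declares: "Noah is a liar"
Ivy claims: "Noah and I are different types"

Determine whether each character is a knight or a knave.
Dave is a knave.
Noah is a knave.
Eve is a knight.
Ivy is a knave.

Verification:
- Dave (knave) says "Ivy is a knight" - this is FALSE (a lie) because Ivy is a knave.
- Noah (knave) says "Ivy and I are different types" - this is FALSE (a lie) because Noah is a knave and Ivy is a knave.
- Eve (knight) says "Noah is a liar" - this is TRUE because Noah is a knave.
- Ivy (knave) says "Noah and I are different types" - this is FALSE (a lie) because Ivy is a knave and Noah is a knave.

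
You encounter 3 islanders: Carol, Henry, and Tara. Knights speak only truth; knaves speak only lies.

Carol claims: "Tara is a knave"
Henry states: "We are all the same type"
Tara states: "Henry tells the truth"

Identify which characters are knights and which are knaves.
Carol is a knight.
Henry is a knave.
Tara is a knave.

Verification:
- Carol (knight) says "Tara is a knave" - this is TRUE because Tara is a knave.
- Henry (knave) says "We are all the same type" - this is FALSE (a lie) because Carol is a knight and Henry and Tara are knaves.
- Tara (knave) says "Henry tells the truth" - this is FALSE (a lie) because Henry is a knave.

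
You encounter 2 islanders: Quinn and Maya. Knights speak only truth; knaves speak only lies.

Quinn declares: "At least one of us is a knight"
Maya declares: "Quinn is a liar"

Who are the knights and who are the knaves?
Quinn is a knight.
Maya is a knave.

Verification:
- Quinn (knight) says "At least one of us is a knight" - this is TRUE because Quinn is a knight.
- Maya (knave) says "Quinn is a liar" - this is FALSE (a lie) because Quinn is a knight.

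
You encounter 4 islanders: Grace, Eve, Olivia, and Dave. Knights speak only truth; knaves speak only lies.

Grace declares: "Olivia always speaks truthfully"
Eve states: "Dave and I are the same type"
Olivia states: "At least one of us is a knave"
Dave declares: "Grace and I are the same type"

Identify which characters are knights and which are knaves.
Grace is a knight.
Eve is a knave.
Olivia is a knight.
Dave is a knight.

Verification:
- Grace (knight) says "Olivia always speaks truthfully" - this is TRUE because Olivia is a knight.
- Eve (knave) says "Dave and I are the same type" - this is FALSE (a lie) because Eve is a knave and Dave is a knight.
- Olivia (knight) says "At least one of us is a knave" - this is TRUE because Eve is a knave.
- Dave (knight) says "Grace and I are the same type" - this is TRUE because Dave is a knight and Grace is a knight.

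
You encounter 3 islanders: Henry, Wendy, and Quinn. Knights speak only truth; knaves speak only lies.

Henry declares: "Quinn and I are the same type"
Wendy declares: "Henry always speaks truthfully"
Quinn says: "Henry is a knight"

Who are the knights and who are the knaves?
Henry is a knight.
Wendy is a knight.
Quinn is a knight.

Verification:
- Henry (knight) says "Quinn and I are the same type" - this is TRUE because Henry is a knight and Quinn is a knight.
- Wendy (knight) says "Henry always speaks truthfully" - this is TRUE because Henry is a knight.
- Quinn (knight) says "Henry is a knight" - this is TRUE because Henry is a knight.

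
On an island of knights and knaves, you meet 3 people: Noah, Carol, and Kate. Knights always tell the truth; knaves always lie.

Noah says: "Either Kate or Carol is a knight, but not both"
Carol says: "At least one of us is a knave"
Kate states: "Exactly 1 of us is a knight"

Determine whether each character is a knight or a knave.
Noah is a knight.
Carol is a knight.
Kate is a knave.

Verification:
- Noah (knight) says "Either Kate or Carol is a knight, but not both" - this is TRUE because Kate is a knave and Carol is a knight.
- Carol (knight) says "At least one of us is a knave" - this is TRUE because Kate is a knave.
- Kate (knave) says "Exactly 1 of us is a knight" - this is FALSE (a lie) because there are 2 knights.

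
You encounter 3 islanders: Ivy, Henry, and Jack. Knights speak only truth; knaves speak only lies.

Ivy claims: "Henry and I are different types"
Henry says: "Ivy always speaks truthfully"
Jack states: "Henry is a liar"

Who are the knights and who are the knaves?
Ivy is a knave.
Henry is a knave.
Jack is a knight.

Verification:
- Ivy (knave) says "Henry and I are different types" - this is FALSE (a lie) because Ivy is a knave and Henry is a knave.
- Henry (knave) says "Ivy always speaks truthfully" - this is FALSE (a lie) because Ivy is a knave.
- Jack (knight) says "Henry is a liar" - this is TRUE because Henry is a knave.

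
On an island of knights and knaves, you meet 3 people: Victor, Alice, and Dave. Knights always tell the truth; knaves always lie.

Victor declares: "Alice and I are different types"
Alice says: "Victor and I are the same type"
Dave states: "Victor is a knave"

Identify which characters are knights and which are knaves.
Victor is a knight.
Alice is a knave.
Dave is a knave.

Verification:
- Victor (knight) says "Alice and I are different types" - this is TRUE because Victor is a knight and Alice is a knave.
- Alice (knave) says "Victor and I are the same type" - this is FALSE (a lie) because Alice is a knave and Victor is a knight.
- Dave (knave) says "Victor is a knave" - this is FALSE (a lie) because Victor is a knight.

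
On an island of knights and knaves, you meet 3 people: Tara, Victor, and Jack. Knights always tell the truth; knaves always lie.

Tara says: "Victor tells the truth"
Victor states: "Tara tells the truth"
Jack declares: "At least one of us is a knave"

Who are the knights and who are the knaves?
Tara is a knave.
Victor is a knave.
Jack is a knight.

Verification:
- Tara (knave) says "Victor tells the truth" - this is FALSE (a lie) because Victor is a knave.
- Victor (knave) says "Tara tells the truth" - this is FALSE (a lie) because Tara is a knave.
- Jack (knight) says "At least one of us is a knave" - this is TRUE because Tara and Victor are knaves.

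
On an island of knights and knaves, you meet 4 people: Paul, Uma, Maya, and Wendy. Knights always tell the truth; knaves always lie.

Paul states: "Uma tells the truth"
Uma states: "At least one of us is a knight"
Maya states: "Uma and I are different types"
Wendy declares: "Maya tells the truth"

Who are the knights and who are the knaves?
Paul is a knave.
Uma is a knave.
Maya is a knave.
Wendy is a knave.

Verification:
- Paul (knave) says "Uma tells the truth" - this is FALSE (a lie) because Uma is a knave.
- Uma (knave) says "At least one of us is a knight" - this is FALSE (a lie) because no one is a knight.
- Maya (knave) says "Uma and I are different types" - this is FALSE (a lie) because Maya is a knave and Uma is a knave.
- Wendy (knave) says "Maya tells the truth" - this is FALSE (a lie) because Maya is a knave.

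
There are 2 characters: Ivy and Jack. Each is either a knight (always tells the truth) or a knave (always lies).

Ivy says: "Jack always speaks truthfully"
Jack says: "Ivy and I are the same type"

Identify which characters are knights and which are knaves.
Ivy is a knight.
Jack is a knight.

Verification:
- Ivy (knight) says "Jack always speaks truthfully" - this is TRUE because Jack is a knight.
- Jack (knight) says "Ivy and I are the same type" - this is TRUE because Jack is a knight and Ivy is a knight.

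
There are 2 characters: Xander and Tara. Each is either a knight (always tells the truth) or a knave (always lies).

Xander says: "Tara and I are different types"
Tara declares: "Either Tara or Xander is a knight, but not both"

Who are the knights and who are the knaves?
Xander is a knave.
Tara is a knave.

Verification:
- Xander (knave) says "Tara and I are different types" - this is FALSE (a lie) because Xander is a knave and Tara is a knave.
- Tara (knave) says "Either Tara or Xander is a knight, but not both" - this is FALSE (a lie) because Tara is a knave and Xander is a knave.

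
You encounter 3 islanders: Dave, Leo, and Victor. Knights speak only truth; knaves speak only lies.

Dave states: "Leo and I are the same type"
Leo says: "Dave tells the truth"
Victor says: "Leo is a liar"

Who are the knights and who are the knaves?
Dave is a knight.
Leo is a knight.
Victor is a knave.

Verification:
- Dave (knight) says "Leo and I are the same type" - this is TRUE because Dave is a knight and Leo is a knight.
- Leo (knight) says "Dave tells the truth" - this is TRUE because Dave is a knight.
- Victor (knave) says "Leo is a liar" - this is FALSE (a lie) because Leo is a knight.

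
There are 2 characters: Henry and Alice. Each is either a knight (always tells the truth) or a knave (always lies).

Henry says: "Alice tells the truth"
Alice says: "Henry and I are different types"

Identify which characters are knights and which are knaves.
Henry is a knave.
Alice is a knave.

Verification:
- Henry (knave) says "Alice tells the truth" - this is FALSE (a lie) because Alice is a knave.
- Alice (knave) says "Henry and I are different types" - this is FALSE (a lie) because Alice is a knave and Henry is a knave.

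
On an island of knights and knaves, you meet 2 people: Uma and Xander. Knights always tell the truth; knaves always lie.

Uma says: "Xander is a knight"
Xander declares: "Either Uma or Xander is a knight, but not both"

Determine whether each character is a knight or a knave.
Uma is a knave.
Xander is a knave.

Verification:
- Uma (knave) says "Xander is a knight" - this is FALSE (a lie) because Xander is a knave.
- Xander (knave) says "Either Uma or Xander is a knight, but not both" - this is FALSE (a lie) because Uma is a knave and Xander is a knave.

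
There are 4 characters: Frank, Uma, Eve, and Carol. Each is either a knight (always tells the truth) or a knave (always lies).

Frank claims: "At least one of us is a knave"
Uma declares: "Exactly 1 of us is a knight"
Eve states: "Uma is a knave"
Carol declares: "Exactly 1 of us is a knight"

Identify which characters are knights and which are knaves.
Frank is a knight.
Uma is a knave.
Eve is a knight.
Carol is a knave.

Verification:
- Frank (knight) says "At least one of us is a knave" - this is TRUE because Uma and Carol are knaves.
- Uma (knave) says "Exactly 1 of us is a knight" - this is FALSE (a lie) because there are 2 knights.
- Eve (knight) says "Uma is a knave" - this is TRUE because Uma is a knave.
- Carol (knave) says "Exactly 1 of us is a knight" - this is FALSE (a lie) because there are 2 knights.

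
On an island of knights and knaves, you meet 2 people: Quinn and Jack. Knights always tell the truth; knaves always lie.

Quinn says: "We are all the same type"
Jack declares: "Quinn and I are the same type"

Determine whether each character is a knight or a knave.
Quinn is a knight.
Jack is a knight.

Verification:
- Quinn (knight) says "We are all the same type" - this is TRUE because Quinn and Jack are knights.
- Jack (knight) says "Quinn and I are the same type" - this is TRUE because Jack is a knight and Quinn is a knight.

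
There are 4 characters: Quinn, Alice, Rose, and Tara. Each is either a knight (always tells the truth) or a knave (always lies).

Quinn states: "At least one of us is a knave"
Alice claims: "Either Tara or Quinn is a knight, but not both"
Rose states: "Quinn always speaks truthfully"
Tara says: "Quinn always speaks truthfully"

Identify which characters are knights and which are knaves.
Quinn is a knight.
Alice is a knave.
Rose is a knight.
Tara is a knight.

Verification:
- Quinn (knight) says "At least one of us is a knave" - this is TRUE because Alice is a knave.
- Alice (knave) says "Either Tara or Quinn is a knight, but not both" - this is FALSE (a lie) because Tara is a knight and Quinn is a knight.
- Rose (knight) says "Quinn always speaks truthfully" - this is TRUE because Quinn is a knight.
- Tara (knight) says "Quinn always speaks truthfully" - this is TRUE because Quinn is a knight.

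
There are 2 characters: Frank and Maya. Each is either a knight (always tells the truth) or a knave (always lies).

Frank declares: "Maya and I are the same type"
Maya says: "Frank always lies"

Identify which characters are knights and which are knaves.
Frank is a knave.
Maya is a knight.

Verification:
- Frank (knave) says "Maya and I are the same type" - this is FALSE (a lie) because Frank is a knave and Maya is a knight.
- Maya (knight) says "Frank always lies" - this is TRUE because Frank is a knave.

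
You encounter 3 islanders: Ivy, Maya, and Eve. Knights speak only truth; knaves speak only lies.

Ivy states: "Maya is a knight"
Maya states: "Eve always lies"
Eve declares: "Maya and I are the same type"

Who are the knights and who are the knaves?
Ivy is a knight.
Maya is a knight.
Eve is a knave.

Verification:
- Ivy (knight) says "Maya is a knight" - this is TRUE because Maya is a knight.
- Maya (knight) says "Eve always lies" - this is TRUE because Eve is a knave.
- Eve (knave) says "Maya and I are the same type" - this is FALSE (a lie) because Eve is a knave and Maya is a knight.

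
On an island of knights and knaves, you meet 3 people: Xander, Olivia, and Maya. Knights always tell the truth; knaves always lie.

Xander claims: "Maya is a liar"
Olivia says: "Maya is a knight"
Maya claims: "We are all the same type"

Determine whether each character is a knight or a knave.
Xander is a knight.
Olivia is a knave.
Maya is a knave.

Verification:
- Xander (knight) says "Maya is a liar" - this is TRUE because Maya is a knave.
- Olivia (knave) says "Maya is a knight" - this is FALSE (a lie) because Maya is a knave.
- Maya (knave) says "We are all the same type" - this is FALSE (a lie) because Xander is a knight and Olivia and Maya are knaves.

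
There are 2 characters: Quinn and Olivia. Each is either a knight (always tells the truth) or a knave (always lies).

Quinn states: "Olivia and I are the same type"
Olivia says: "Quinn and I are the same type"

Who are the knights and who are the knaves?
Quinn is a knight.
Olivia is a knight.

Verification:
- Quinn (knight) says "Olivia and I are the same type" - this is TRUE because Quinn is a knight and Olivia is a knight.
- Olivia (knight) says "Quinn and I are the same type" - this is TRUE because Olivia is a knight and Quinn is a knight.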